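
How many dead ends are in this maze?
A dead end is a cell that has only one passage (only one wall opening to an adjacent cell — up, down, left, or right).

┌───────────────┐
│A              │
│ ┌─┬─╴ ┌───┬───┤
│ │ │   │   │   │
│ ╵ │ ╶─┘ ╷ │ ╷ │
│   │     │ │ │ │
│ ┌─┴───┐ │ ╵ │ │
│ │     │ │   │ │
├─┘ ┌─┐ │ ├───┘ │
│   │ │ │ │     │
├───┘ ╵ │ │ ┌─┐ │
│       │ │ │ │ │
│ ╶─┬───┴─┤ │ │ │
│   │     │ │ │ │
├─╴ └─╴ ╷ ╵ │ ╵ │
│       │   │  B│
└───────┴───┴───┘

Checking each cell for number of passages:

Dead ends found at positions:
  (0, 7)
  (1, 1)
  (3, 0)
  (4, 0)
  (4, 2)
  (5, 4)
  (5, 6)
  (6, 2)
  (7, 0)
Total dead ends: 9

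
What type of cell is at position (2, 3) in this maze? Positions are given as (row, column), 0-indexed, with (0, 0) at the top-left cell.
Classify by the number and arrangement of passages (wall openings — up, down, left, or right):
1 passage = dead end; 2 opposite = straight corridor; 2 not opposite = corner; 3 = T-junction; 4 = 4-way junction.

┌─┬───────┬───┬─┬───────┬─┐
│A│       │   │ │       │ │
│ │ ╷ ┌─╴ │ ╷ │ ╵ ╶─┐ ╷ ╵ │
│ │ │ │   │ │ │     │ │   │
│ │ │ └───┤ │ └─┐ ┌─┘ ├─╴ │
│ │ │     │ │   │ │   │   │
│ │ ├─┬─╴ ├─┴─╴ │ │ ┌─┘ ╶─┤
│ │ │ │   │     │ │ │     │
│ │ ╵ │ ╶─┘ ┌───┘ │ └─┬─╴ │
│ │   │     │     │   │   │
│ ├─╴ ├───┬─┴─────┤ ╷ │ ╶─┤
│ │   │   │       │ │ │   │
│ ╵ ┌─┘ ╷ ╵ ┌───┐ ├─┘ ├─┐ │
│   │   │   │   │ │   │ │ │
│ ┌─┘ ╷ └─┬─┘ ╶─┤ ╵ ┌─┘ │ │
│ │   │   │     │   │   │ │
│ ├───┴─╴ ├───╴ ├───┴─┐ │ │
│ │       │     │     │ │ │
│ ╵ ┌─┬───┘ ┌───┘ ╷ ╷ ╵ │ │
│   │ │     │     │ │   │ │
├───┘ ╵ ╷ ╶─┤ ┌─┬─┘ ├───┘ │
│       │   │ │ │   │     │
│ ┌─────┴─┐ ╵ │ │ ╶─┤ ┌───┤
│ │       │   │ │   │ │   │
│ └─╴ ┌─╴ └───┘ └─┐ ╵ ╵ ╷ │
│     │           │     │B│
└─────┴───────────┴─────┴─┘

Checking cell at (2, 3):
Number of passages: 2
Cell type: straight corridor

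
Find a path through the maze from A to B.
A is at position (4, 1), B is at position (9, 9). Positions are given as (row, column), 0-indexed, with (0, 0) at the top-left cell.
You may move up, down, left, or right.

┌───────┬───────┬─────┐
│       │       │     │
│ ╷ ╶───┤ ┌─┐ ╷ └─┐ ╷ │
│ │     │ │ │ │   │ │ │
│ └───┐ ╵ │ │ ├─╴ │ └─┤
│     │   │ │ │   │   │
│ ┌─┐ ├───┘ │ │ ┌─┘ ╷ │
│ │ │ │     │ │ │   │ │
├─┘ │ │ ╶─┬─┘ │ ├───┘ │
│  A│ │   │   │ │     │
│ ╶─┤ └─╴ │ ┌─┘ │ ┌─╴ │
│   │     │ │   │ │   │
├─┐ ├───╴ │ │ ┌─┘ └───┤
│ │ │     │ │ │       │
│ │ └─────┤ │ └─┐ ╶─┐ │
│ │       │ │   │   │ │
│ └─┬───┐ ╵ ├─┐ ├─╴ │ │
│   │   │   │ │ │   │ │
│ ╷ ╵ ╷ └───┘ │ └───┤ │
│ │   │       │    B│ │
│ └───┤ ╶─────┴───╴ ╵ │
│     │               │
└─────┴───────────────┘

Finding the shortest path from (4, 1) to (9, 9):
Path length: 35 steps
Directions: left → down → right → down → down → right → right → right → down → right → up → up → up → up → right → up → up → up → up → right → down → right → down → left → down → down → down → left → down → down → right → down → down → right → right

Solution:

┌───────┬───────┬─────┐
│       │    ↱ ↓│     │
│ ╷ ╶───┤ ┌─┐ ╷ └─┐ ╷ │
│ │     │ │ │↑│↳ ↓│ │ │
│ └───┐ ╵ │ │ ├─╴ │ └─┤
│     │   │ │↑│↓ ↲│   │
│ ┌─┐ ├───┘ │ │ ┌─┘ ╷ │
│ │ │ │     │↑│↓│   │ │
├─┘ │ │ ╶─┬─┘ │ ├───┘ │
│↓ A│ │   │↱ ↑│↓│     │
│ ╶─┤ └─╴ │ ┌─┘ │ ┌─╴ │
│↳ ↓│     │↑│↓ ↲│ │   │
├─┐ ├───╴ │ │ ┌─┘ └───┤
│ │↓│     │↑│↓│       │
│ │ └─────┤ │ └─┐ ╶─┐ │
│ │↳ → → ↓│↑│↳ ↓│   │ │
│ └─┬───┐ ╵ ├─┐ ├─╴ │ │
│   │   │↳ ↑│ │↓│   │ │
│ ╷ ╵ ╷ └───┘ │ └───┤ │
│ │   │       │↳ → B│ │
│ └───┤ ╶─────┴───╴ ╵ │
│     │               │
└─────┴───────────────┘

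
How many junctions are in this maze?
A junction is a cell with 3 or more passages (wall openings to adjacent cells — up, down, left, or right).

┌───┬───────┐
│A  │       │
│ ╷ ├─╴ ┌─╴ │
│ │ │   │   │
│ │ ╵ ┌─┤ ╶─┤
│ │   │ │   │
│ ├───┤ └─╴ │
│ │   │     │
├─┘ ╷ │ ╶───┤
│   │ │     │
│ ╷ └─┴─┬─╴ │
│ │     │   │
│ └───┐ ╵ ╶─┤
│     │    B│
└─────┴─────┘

Checking each cell for number of passages:

Junctions found (3+ passages):
  (0, 3): 3 passages
  (3, 3): 3 passages
  (4, 1): 3 passages
  (6, 4): 3 passages
Total junctions: 4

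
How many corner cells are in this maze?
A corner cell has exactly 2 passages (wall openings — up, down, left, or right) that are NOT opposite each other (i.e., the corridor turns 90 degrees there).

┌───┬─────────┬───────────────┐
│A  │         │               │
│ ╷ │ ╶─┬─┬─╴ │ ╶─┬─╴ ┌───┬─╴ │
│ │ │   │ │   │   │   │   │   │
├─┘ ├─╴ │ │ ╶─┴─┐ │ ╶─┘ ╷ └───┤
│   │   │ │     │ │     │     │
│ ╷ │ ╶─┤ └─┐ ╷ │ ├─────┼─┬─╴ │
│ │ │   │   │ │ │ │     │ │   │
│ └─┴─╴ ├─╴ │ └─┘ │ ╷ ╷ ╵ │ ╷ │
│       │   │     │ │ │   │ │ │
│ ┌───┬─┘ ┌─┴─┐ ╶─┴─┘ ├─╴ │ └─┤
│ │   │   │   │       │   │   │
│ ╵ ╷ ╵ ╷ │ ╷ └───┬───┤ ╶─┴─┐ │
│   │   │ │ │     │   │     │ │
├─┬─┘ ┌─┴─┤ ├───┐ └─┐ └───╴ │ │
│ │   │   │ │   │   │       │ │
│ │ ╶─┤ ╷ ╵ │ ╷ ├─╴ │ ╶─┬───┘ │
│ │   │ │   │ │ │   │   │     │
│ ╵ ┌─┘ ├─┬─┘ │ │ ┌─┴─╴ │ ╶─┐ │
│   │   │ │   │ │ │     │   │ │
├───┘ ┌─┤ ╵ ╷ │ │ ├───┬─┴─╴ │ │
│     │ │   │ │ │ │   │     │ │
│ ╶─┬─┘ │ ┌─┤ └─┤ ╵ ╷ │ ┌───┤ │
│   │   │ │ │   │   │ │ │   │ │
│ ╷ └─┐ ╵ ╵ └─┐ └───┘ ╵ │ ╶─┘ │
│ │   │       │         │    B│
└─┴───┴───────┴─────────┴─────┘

Counting corner cells (2 non-opposite passages):
Total corners: 101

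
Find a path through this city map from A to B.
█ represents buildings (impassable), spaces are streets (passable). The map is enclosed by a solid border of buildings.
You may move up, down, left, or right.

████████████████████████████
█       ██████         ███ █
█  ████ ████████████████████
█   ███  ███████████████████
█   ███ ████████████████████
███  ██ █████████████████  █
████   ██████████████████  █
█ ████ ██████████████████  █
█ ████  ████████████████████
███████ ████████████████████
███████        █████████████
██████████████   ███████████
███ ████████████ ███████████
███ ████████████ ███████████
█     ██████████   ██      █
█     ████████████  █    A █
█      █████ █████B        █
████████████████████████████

Finding the shortest path from A to B:
Movement: cardinal only
Path length: 8 steps
Directions: down → left → left → left → left → left → left → left

Solution:

████████████████████████████
█       ██████         ███ █
█  ████ ████████████████████
█   ███  ███████████████████
█   ███ ████████████████████
███  ██ █████████████████  █
████   ██████████████████  █
█ ████ ██████████████████  █
█ ████  ████████████████████
███████ ████████████████████
███████        █████████████
██████████████   ███████████
███ ████████████ ███████████
███ ████████████ ███████████
█     ██████████   ██      █
█     ████████████  █    A █
█      █████ █████B←←←←←←↲ █
████████████████████████████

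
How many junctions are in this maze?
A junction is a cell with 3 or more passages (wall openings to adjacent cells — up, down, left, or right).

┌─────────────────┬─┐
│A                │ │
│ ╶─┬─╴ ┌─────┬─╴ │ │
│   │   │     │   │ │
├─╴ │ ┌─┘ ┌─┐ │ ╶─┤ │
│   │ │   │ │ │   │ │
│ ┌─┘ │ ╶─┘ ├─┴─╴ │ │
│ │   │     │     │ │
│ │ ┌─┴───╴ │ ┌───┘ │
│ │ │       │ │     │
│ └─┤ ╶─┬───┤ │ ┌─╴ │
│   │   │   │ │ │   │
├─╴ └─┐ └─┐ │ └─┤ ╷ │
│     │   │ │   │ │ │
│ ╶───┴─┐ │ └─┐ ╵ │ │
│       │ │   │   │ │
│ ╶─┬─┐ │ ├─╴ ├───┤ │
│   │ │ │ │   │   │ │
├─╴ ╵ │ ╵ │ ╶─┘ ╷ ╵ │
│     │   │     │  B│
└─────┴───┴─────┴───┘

Checking each cell for number of passages:

Junctions found (3+ passages):
  (0, 3): 3 passages
  (3, 5): 3 passages
  (4, 9): 3 passages
  (5, 9): 3 passages
  (6, 1): 3 passages
  (7, 0): 3 passages
  (9, 1): 3 passages
Total junctions: 7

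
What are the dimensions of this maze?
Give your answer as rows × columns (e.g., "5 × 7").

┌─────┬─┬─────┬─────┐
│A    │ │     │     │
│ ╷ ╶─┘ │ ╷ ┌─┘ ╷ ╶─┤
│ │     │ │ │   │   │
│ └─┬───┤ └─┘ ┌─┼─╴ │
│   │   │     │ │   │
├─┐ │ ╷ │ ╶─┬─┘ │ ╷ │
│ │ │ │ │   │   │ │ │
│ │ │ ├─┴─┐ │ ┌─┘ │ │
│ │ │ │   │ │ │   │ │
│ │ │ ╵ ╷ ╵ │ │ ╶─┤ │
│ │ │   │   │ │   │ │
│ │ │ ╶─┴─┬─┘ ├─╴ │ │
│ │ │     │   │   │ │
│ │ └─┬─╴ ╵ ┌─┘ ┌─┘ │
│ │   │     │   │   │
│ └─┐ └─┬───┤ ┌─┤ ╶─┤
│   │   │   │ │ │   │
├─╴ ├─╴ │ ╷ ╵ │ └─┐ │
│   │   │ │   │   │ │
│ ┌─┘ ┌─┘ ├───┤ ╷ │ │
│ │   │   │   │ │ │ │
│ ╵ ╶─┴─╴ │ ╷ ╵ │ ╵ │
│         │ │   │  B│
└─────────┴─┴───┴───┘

Counting the maze dimensions:
Rows (vertical): 12
Columns (horizontal): 10
Dimensions: 12 × 10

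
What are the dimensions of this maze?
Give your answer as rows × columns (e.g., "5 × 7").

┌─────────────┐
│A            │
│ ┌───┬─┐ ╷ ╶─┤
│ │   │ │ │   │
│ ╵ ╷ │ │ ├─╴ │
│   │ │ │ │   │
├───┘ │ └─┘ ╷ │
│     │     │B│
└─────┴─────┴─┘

Counting the maze dimensions:
Rows (vertical): 4
Columns (horizontal): 7
Dimensions: 4 × 7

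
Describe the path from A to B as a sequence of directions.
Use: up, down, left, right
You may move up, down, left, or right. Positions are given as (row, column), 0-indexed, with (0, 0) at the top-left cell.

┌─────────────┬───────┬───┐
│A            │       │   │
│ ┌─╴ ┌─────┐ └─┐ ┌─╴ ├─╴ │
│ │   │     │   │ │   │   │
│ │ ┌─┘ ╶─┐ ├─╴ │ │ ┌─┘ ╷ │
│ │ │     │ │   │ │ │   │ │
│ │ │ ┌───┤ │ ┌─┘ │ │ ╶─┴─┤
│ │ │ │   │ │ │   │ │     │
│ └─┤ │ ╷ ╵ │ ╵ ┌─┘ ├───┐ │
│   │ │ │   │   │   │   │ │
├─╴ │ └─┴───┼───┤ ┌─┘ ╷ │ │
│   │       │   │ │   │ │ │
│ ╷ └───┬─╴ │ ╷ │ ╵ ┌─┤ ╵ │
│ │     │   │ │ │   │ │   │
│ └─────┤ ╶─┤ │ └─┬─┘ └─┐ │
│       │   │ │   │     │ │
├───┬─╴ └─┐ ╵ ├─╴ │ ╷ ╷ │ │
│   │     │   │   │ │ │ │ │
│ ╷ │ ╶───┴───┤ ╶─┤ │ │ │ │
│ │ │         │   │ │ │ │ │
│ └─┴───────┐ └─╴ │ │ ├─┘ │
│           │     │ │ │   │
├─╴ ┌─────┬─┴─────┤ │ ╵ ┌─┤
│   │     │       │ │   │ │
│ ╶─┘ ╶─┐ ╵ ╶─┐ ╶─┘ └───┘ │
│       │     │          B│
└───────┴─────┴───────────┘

Finding the path and converting it to directions:
Path through cells: (0,0) → (0,1) → (0,2) → (0,3) → (0,4) → (0,5) → (0,6) → (1,6) → (1,7) → (2,7) → (2,6) → (3,6) → (4,6) → (4,7) → (3,7) → (3,8) → (2,8) → (1,8) → (0,8) → (0,9) → (0,10) → (1,10) → (1,9) → (2,9) → (3,9) → (4,9) → (4,8) → (5,8) → (6,8) → (6,9) → (5,9) → (5,10) → (4,10) → (4,11) → (5,11) → (6,11) → (6,12) → (7,12) → (8,12) → (9,12) → (10,12) → (10,11) → (11,11) → (11,10) → (10,10) → (9,10) → (8,10) → (7,10) → (7,9) → (8,9) → (9,9) → (10,9) → (11,9) → (12,9) → (12,10) → (12,11) → (12,12)
Directions: right, right, right, right, right, right, down, right, down, left, down, down, right, up, right, up, up, up, right, right, down, left, down, down, down, left, down, down, right, up, right, up, right, down, down, right, down, down, down, down, left, down, left, up, up, up, up, left, down, down, down, down, down, right, right, right

Solution:

┌─────────────┬───────┬───┐
│A → → → → → ↓│  ↱ → ↓│   │
│ ┌─╴ ┌─────┐ └─┐ ┌─╴ ├─╴ │
│ │   │     │↳ ↓│↑│↓ ↲│   │
│ │ ┌─┘ ╶─┐ ├─╴ │ │ ┌─┘ ╷ │
│ │ │     │ │↓ ↲│↑│↓│   │ │
│ │ │ ┌───┤ │ ┌─┘ │ │ ╶─┴─┤
│ │ │ │   │ │↓│↱ ↑│↓│     │
│ └─┤ │ ╷ ╵ │ ╵ ┌─┘ ├───┐ │
│   │ │ │   │↳ ↑│↓ ↲│↱ ↓│ │
├─╴ │ └─┴───┼───┤ ┌─┘ ╷ │ │
│   │       │   │↓│↱ ↑│↓│ │
│ ╷ └───┬─╴ │ ╷ │ ╵ ┌─┤ ╵ │
│ │     │   │ │ │↳ ↑│ │↳ ↓│
│ └─────┤ ╶─┤ │ └─┬─┘ └─┐ │
│       │   │ │   │↓ ↰  │↓│
├───┬─╴ └─┐ ╵ ├─╴ │ ╷ ╷ │ │
│   │     │   │   │↓│↑│ │↓│
│ ╷ │ ╶───┴───┤ ╶─┤ │ │ │ │
│ │ │         │   │↓│↑│ │↓│
│ └─┴───────┐ └─╴ │ │ ├─┘ │
│           │     │↓│↑│↓ ↲│
├─╴ ┌─────┬─┴─────┤ │ ╵ ┌─┤
│   │     │       │↓│↑ ↲│ │
│ ╶─┘ ╶─┐ ╵ ╶─┐ ╶─┘ └───┘ │
│       │     │    ↳ → → B│
└───────┴─────┴───────────┘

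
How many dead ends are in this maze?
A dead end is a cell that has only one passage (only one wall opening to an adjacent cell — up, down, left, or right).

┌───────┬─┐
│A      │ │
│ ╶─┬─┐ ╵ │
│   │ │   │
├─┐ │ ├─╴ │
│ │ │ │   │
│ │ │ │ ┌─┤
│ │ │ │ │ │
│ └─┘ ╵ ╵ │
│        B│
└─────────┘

Checking each cell for number of passages:

Dead ends found at positions:
  (0, 4)
  (1, 2)
  (2, 0)
  (3, 1)
  (3, 4)
Total dead ends: 5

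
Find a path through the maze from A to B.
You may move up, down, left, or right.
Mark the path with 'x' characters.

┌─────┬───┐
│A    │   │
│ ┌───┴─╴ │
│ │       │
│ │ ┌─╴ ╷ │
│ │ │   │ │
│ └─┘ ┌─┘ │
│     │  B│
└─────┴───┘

Finding the shortest path through the maze:
Path length: 11 steps
Directions: down → down → down → right → right → up → right → up → right → down → down

Solution:

┌─────┬───┐
│A    │   │
│ ┌───┴─╴ │
│x│    x x│
│ │ ┌─╴ ╷ │
│x│ │x x│x│
│ └─┘ ┌─┘ │
│x x x│  B│
└─────┴───┘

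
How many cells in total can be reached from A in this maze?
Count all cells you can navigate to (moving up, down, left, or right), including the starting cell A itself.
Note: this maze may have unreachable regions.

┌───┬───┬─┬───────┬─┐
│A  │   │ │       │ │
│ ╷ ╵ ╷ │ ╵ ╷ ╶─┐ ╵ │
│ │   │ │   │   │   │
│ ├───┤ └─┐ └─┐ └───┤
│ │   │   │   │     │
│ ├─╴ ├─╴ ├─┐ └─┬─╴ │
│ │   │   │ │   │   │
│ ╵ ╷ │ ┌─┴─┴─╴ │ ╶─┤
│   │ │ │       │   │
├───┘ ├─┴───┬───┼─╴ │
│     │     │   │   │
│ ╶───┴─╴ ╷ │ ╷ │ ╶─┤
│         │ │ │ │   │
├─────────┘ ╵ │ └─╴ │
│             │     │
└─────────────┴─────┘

Using BFS/flood-fill to find all reachable cells from A:
Maze size: 8 × 10 = 80 total cells
1 cell(s) are walled off and cannot be reached from A.
Reachable cells: 79

Reachable region (· marks reachable cells):

┌───┬───┬─┬───────┬─┐
│A ·│· ·│·│· · · ·│·│
│ ╷ ╵ ╷ │ ╵ ╷ ╶─┐ ╵ │
│·│· ·│·│· ·│· ·│· ·│
│ ├───┤ └─┐ └─┐ └───┤
│·│· ·│· ·│· ·│· · ·│
│ ├─╴ ├─╴ ├─┐ └─┬─╴ │
│·│· ·│· ·│ │· ·│· ·│
│ ╵ ╷ │ ┌─┴─┴─╴ │ ╶─┤
│· ·│·│·│· · · ·│· ·│
├───┘ ├─┴───┬───┼─╴ │
│· · ·│· · ·│· ·│· ·│
│ ╶───┴─╴ ╷ │ ╷ │ ╶─┤
│· · · · ·│·│·│·│· ·│
├─────────┘ ╵ │ └─╴ │
│· · · · · · ·│· · ·│
└─────────────┴─────┘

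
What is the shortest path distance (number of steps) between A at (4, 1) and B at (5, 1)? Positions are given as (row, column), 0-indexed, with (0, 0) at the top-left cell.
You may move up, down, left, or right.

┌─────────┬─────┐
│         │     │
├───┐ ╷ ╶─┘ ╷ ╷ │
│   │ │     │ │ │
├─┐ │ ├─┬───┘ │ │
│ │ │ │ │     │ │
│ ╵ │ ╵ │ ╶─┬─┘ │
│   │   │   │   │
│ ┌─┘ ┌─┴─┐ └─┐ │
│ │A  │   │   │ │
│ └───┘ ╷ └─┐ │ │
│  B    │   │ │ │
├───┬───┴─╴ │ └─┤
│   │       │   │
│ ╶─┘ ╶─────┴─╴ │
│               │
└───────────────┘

Finding path from (4, 1) to (5, 1):
Path: (4,1) → (4,2) → (3,2) → (2,2) → (1,2) → (0,2) → (0,3) → (1,3) → (1,4) → (1,5) → (0,5) → (0,6) → (1,6) → (2,6) → (2,5) → (2,4) → (3,4) → (3,5) → (4,5) → (4,6) → (5,6) → (6,6) → (6,7) → (7,7) → (7,6) → (7,5) → (7,4) → (7,3) → (7,2) → (6,2) → (6,3) → (6,4) → (6,5) → (5,5) → (5,4) → (4,4) → (4,3) → (5,3) → (5,2) → (5,1)
Distance: 39 steps

Solution:

┌─────────┬─────┐
│    ↱ ↓  │↱ ↓  │
├───┐ ╷ ╶─┘ ╷ ╷ │
│   │↑│↳ → ↑│↓│ │
├─┐ │ ├─┬───┘ │ │
│ │ │↑│ │↓ ← ↲│ │
│ ╵ │ ╵ │ ╶─┬─┘ │
│   │↑  │↳ ↓│   │
│ ┌─┘ ┌─┴─┐ └─┐ │
│ │A ↑│↓ ↰│↳ ↓│ │
│ └───┘ ╷ └─┐ │ │
│  B ← ↲│↑ ↰│↓│ │
├───┬───┴─╴ │ └─┤
│   │↱ → → ↑│↳ ↓│
│ ╶─┘ ╶─────┴─╴ │
│    ↑ ← ← ← ← ↲│
└───────────────┘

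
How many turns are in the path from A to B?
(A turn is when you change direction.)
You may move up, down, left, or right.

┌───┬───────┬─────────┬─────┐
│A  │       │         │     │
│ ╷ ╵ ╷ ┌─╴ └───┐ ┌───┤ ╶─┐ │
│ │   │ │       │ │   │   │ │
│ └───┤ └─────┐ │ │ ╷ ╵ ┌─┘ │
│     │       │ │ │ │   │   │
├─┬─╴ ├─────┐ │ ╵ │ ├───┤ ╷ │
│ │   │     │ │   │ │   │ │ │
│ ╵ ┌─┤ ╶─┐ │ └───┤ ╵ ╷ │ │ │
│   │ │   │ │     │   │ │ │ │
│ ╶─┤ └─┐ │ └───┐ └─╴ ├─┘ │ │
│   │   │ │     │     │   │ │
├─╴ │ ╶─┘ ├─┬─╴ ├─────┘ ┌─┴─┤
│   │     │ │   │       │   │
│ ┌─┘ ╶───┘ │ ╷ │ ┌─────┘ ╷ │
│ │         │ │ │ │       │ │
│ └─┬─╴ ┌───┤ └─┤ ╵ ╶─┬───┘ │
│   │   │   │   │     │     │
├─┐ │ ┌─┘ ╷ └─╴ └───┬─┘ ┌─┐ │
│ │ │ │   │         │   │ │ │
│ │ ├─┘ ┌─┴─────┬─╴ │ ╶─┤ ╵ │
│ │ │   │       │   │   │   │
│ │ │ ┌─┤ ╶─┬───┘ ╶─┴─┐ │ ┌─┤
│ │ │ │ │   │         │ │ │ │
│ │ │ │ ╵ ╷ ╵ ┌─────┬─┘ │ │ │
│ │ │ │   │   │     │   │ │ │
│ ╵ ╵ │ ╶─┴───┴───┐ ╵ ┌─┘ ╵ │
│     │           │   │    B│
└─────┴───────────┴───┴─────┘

Directions: right, down, right, up, right, down, down, right, right, right, down, down, right, right, down, right, right, up, left, up, up, up, right, down, right, up, up, right, right, down, down, left, down, down, down, left, down, left, left, left, down, down, right, up, right, right, right, up, right, down, down, down, down, left, down, down, down, right
Number of turns: 34

Solution:

┌───┬───────┬─────────┬─────┐
│A ↓│↱ ↓    │         │↱ → ↓│
│ ╷ ╵ ╷ ┌─╴ └───┐ ┌───┤ ╶─┐ │
│ │↳ ↑│↓│       │ │↱ ↓│↑  │↓│
│ └───┤ └─────┐ │ │ ╷ ╵ ┌─┘ │
│     │↳ → → ↓│ │ │↑│↳ ↑│↓ ↲│
├─┬─╴ ├─────┐ │ ╵ │ ├───┤ ╷ │
│ │   │     │↓│   │↑│   │↓│ │
│ ╵ ┌─┤ ╶─┐ │ └───┤ ╵ ╷ │ │ │
│   │ │   │ │↳ → ↓│↑ ↰│ │↓│ │
│ ╶─┤ └─┐ │ └───┐ └─╴ ├─┘ │ │
│   │   │ │     │↳ → ↑│↓ ↲│ │
├─╴ │ ╶─┘ ├─┬─╴ ├─────┘ ┌─┴─┤
│   │     │ │   │↓ ← ← ↲│↱ ↓│
│ ┌─┘ ╶───┘ │ ╷ │ ┌─────┘ ╷ │
│ │         │ │ │↓│↱ → → ↑│↓│
│ └─┬─╴ ┌───┤ └─┤ ╵ ╶─┬───┘ │
│   │   │   │   │↳ ↑  │    ↓│
├─┐ │ ┌─┘ ╷ └─╴ └───┬─┘ ┌─┐ │
│ │ │ │   │         │   │ │↓│
│ │ ├─┘ ┌─┴─────┬─╴ │ ╶─┤ ╵ │
│ │ │   │       │   │   │↓ ↲│
│ │ │ ┌─┤ ╶─┬───┘ ╶─┴─┐ │ ┌─┤
│ │ │ │ │   │         │ │↓│ │
│ │ │ │ ╵ ╷ ╵ ┌─────┬─┘ │ │ │
│ │ │ │   │   │     │   │↓│ │
│ ╵ ╵ │ ╶─┴───┴───┐ ╵ ┌─┘ ╵ │
│     │           │   │  ↳ B│
└─────┴───────────┴───┴─────┘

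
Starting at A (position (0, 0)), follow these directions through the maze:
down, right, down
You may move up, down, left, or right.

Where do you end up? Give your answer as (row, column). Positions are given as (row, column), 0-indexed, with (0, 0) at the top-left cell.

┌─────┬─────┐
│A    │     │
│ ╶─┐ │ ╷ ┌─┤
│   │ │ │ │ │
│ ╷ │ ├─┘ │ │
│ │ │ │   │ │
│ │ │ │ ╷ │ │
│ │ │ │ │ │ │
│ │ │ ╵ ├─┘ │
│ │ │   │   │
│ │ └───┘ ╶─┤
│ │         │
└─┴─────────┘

Following directions step by step:
Start: (0, 0)
  down: (0, 0) → (1, 0)
  right: (1, 0) → (1, 1)
  down: (1, 1) → (2, 1)
Final position: (2, 1)

Path taken:

┌─────┬─────┐
│A    │     │
│ ╶─┐ │ ╷ ┌─┤
│↳ ↓│ │ │ │ │
│ ╷ │ ├─┘ │ │
│ │B│ │   │ │
│ │ │ │ ╷ │ │
│ │ │ │ │ │ │
│ │ │ ╵ ├─┘ │
│ │ │   │   │
│ │ └───┘ ╶─┤
│ │         │
└─┴─────────┘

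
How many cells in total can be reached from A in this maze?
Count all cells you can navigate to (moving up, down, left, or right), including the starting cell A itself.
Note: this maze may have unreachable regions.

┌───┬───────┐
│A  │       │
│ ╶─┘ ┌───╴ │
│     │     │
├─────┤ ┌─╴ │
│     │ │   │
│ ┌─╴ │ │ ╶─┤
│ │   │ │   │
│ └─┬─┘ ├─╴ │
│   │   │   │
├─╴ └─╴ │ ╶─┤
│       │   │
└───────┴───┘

Using BFS/flood-fill to find all reachable cells from A:
Maze size: 6 × 6 = 36 total cells
All cells are reachable — the maze is fully connected.
Reachable cells: 36

Reachable region (· marks reachable cells):

┌───┬───────┐
│A ·│· · · ·│
│ ╶─┘ ┌───╴ │
│· · ·│· · ·│
├─────┤ ┌─╴ │
│· · ·│·│· ·│
│ ┌─╴ │ │ ╶─┤
│·│· ·│·│· ·│
│ └─┬─┘ ├─╴ │
│· ·│· ·│· ·│
├─╴ └─╴ │ ╶─┤
│· · · ·│· ·│
└───────┴───┘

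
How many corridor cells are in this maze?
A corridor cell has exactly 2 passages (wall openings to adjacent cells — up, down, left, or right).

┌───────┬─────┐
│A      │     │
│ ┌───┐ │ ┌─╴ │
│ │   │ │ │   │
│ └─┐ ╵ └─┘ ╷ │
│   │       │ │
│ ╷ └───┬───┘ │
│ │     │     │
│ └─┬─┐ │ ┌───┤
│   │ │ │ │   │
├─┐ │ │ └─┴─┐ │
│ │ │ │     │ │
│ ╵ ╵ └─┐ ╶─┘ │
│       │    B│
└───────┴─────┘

Counting cells with exactly 2 passages:
Total corridor cells: 35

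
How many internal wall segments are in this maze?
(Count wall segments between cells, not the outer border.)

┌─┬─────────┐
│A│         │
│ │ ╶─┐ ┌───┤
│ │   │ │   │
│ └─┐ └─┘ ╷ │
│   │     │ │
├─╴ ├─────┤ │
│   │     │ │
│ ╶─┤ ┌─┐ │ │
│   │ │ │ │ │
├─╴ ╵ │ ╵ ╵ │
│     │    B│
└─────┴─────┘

Counting internal wall segments:
Total internal walls: 25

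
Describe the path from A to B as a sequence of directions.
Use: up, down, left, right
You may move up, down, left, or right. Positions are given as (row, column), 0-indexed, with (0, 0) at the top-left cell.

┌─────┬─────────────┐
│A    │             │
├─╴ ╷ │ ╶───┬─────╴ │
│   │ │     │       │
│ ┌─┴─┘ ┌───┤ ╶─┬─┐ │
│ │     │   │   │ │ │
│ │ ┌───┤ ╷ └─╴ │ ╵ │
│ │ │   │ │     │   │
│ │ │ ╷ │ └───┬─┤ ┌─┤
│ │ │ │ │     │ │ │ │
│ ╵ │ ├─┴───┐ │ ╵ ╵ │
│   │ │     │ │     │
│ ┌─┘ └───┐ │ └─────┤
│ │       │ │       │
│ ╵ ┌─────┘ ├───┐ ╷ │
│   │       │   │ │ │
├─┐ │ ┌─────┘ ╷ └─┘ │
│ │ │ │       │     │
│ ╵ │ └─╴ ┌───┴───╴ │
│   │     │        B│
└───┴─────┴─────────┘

Finding the path and converting it to directions:
Path through cells: (0,0) → (0,1) → (1,1) → (1,0) → (2,0) → (3,0) → (4,0) → (5,0) → (5,1) → (4,1) → (3,1) → (2,1) → (2,2) → (2,3) → (1,3) → (0,3) → (0,4) → (0,5) → (0,6) → (0,7) → (0,8) → (0,9) → (1,9) → (1,8) → (1,7) → (1,6) → (2,6) → (2,7) → (3,7) → (3,6) → (3,5) → (2,5) → (2,4) → (3,4) → (4,4) → (4,5) → (4,6) → (5,6) → (6,6) → (6,7) → (6,8) → (6,9) → (7,9) → (8,9) → (9,9)
Directions: right, down, left, down, down, down, down, right, up, up, up, right, right, up, up, right, right, right, right, right, right, down, left, left, left, down, right, down, left, left, up, left, down, down, right, right, down, down, right, right, right, down, down, down

Solution:

┌─────┬─────────────┐
│A ↓  │↱ → → → → → ↓│
├─╴ ╷ │ ╶───┬─────╴ │
│↓ ↲│ │↑    │↓ ← ← ↲│
│ ┌─┴─┘ ┌───┤ ╶─┬─┐ │
│↓│↱ → ↑│↓ ↰│↳ ↓│ │ │
│ │ ┌───┤ ╷ └─╴ │ ╵ │
│↓│↑│   │↓│↑ ← ↲│   │
│ │ │ ╷ │ └───┬─┤ ┌─┤
│↓│↑│ │ │↳ → ↓│ │ │ │
│ ╵ │ ├─┴───┐ │ ╵ ╵ │
│↳ ↑│ │     │↓│     │
│ ┌─┘ └───┐ │ └─────┤
│ │       │ │↳ → → ↓│
│ ╵ ┌─────┘ ├───┐ ╷ │
│   │       │   │ │↓│
├─┐ │ ┌─────┘ ╷ └─┘ │
│ │ │ │       │    ↓│
│ ╵ │ └─╴ ┌───┴───╴ │
│   │     │        B│
└───┴─────┴─────────┘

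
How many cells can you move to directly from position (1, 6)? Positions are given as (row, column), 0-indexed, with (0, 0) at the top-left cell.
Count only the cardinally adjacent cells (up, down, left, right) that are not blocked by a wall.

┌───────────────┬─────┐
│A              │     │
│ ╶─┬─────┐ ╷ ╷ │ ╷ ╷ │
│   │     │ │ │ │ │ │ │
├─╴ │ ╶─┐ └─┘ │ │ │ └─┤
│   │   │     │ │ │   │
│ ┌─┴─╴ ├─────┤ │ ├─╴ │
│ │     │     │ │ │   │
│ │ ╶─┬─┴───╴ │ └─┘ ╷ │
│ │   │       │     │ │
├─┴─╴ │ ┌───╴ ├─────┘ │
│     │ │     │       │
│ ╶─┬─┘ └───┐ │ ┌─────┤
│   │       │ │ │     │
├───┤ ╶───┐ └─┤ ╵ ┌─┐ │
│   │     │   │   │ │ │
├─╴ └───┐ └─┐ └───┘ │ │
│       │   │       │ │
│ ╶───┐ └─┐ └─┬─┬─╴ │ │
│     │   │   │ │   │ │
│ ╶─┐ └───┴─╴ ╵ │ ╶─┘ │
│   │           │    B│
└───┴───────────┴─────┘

Checking passable neighbors of (1, 6):
Neighbors: (0, 6), (2, 6)
Count: 2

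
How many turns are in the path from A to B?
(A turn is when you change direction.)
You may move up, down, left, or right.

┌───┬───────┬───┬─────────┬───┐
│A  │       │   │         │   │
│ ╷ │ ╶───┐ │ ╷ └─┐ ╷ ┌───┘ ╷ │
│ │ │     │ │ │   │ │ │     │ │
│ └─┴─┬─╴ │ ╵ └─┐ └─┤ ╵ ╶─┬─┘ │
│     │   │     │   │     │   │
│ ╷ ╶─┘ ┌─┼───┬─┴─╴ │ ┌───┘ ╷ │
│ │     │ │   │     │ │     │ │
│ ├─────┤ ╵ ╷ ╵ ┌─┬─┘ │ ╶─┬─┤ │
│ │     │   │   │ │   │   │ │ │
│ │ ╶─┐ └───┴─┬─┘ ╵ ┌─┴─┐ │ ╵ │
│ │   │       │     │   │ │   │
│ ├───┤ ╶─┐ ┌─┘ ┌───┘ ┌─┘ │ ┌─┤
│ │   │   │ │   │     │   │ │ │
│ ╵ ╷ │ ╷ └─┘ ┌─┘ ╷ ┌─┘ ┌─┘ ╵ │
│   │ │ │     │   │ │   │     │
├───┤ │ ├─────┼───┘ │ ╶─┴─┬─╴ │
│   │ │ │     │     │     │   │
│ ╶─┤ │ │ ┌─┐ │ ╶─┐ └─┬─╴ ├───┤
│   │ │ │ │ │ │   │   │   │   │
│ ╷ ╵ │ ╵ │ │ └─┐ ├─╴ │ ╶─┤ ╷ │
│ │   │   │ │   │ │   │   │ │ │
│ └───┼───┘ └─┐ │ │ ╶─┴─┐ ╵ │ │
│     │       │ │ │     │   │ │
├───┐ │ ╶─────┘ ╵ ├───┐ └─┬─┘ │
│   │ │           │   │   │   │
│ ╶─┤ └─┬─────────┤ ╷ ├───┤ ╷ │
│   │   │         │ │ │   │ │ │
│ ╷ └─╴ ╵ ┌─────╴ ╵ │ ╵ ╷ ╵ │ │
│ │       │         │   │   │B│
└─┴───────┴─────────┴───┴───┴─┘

Directions: down, down, down, down, down, down, down, right, up, right, down, down, down, down, left, up, left, down, down, right, right, down, down, right, down, right, up, right, right, right, right, down, right, up, up, right, down, down, right, up, right, down, right, up, up, right, down, down
Number of turns: 28

Solution:

┌───┬───────┬───┬─────────┬───┐
│A  │       │   │         │   │
│ ╷ │ ╶───┐ │ ╷ └─┐ ╷ ┌───┘ ╷ │
│↓│ │     │ │ │   │ │ │     │ │
│ └─┴─┬─╴ │ ╵ └─┐ └─┤ ╵ ╶─┬─┘ │
│↓    │   │     │   │     │   │
│ ╷ ╶─┘ ┌─┼───┬─┴─╴ │ ┌───┘ ╷ │
│↓│     │ │   │     │ │     │ │
│ ├─────┤ ╵ ╷ ╵ ┌─┬─┘ │ ╶─┬─┤ │
│↓│     │   │   │ │   │   │ │ │
│ │ ╶─┐ └───┴─┬─┘ ╵ ┌─┴─┐ │ ╵ │
│↓│   │       │     │   │ │   │
│ ├───┤ ╶─┐ ┌─┘ ┌───┘ ┌─┘ │ ┌─┤
│↓│↱ ↓│   │ │   │     │   │ │ │
│ ╵ ╷ │ ╷ └─┘ ┌─┘ ╷ ┌─┘ ┌─┘ ╵ │
│↳ ↑│↓│ │     │   │ │   │     │
├───┤ │ ├─────┼───┘ │ ╶─┴─┬─╴ │
│   │↓│ │     │     │     │   │
│ ╶─┤ │ │ ┌─┐ │ ╶─┐ └─┬─╴ ├───┤
│↓ ↰│↓│ │ │ │ │   │   │   │   │
│ ╷ ╵ │ ╵ │ │ └─┐ ├─╴ │ ╶─┤ ╷ │
│↓│↑ ↲│   │ │   │ │   │   │ │ │
│ └───┼───┘ └─┐ │ │ ╶─┴─┐ ╵ │ │
│↳ → ↓│       │ │ │     │   │ │
├───┐ │ ╶─────┘ ╵ ├───┐ └─┬─┘ │
│   │↓│           │↱ ↓│   │↱ ↓│
│ ╶─┤ └─┬─────────┤ ╷ ├───┤ ╷ │
│   │↳ ↓│↱ → → → ↓│↑│↓│↱ ↓│↑│↓│
│ ╷ └─╴ ╵ ┌─────╴ ╵ │ ╵ ╷ ╵ │ │
│ │    ↳ ↑│      ↳ ↑│↳ ↑│↳ ↑│B│
└─┴───────┴─────────┴───┴───┴─┘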